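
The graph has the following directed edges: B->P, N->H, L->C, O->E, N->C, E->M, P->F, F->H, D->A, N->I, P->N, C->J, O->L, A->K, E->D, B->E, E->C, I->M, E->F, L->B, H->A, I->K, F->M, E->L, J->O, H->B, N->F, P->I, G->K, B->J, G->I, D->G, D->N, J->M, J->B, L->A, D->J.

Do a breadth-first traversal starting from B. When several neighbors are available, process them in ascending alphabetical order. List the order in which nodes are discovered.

B E J P C D F L M O I N A G H K

Visit B; enqueue E, J, P → queue [E, J, P]
Visit E; enqueue C, D, F, L, M → queue [J, P, C, D, F, L, M]
Visit J; enqueue O → queue [P, C, D, F, L, M, O]
Visit P; enqueue I, N → queue [C, D, F, L, M, O, I, N]
Visit C → queue [D, F, L, M, O, I, N]
Visit D; enqueue A, G → queue [F, L, M, O, I, N, A, G]
Visit F; enqueue H → queue [L, M, O, I, N, A, G, H]
Visit L → queue [M, O, I, N, A, G, H]
Visit M → queue [O, I, N, A, G, H]
Visit O → queue [I, N, A, G, H]
Visit I; enqueue K → queue [N, A, G, H, K]
Visit N → queue [A, G, H, K]
Visit A → queue [G, H, K]
Visit G → queue [H, K]
Visit H → queue [K]
Visit K → queue []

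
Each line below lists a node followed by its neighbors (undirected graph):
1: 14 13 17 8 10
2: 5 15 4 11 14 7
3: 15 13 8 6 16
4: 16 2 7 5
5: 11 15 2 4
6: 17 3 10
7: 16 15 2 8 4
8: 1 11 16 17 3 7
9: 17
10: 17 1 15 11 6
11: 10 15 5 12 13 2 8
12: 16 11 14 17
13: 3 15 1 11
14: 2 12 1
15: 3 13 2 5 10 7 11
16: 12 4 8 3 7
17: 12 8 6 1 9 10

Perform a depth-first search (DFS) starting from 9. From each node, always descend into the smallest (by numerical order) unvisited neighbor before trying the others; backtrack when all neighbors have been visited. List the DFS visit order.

9, 17, 1, 8, 3, 6, 10, 11, 2, 4, 5, 15, 7, 16, 12, 14, 13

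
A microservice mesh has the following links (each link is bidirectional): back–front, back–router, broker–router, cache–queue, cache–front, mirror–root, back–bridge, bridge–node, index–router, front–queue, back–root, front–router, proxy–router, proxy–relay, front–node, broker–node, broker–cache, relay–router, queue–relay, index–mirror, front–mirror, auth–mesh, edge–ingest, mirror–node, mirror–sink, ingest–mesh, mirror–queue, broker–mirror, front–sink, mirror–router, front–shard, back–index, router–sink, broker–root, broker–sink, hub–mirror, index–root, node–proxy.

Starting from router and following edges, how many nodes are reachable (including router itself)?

16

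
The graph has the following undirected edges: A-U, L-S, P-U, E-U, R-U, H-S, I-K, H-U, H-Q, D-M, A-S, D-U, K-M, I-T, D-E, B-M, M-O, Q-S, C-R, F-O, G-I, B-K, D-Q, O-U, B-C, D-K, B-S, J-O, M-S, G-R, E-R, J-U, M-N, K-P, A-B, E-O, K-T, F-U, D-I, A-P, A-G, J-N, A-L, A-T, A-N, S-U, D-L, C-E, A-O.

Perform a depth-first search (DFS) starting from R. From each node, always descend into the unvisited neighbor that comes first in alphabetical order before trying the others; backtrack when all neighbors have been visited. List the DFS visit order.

Visit R
R → C
C → B
B → A
A → G
G → I
I → D
D → E
E → O
O → F
F → U
U → H
H → Q
Q → S
S → L
S → M
M → K
K → P
K → T
M → N
N → J

R -> C -> B -> A -> G -> I -> D -> E -> O -> F -> U -> H -> Q -> S -> L -> M -> K -> P -> T -> N -> J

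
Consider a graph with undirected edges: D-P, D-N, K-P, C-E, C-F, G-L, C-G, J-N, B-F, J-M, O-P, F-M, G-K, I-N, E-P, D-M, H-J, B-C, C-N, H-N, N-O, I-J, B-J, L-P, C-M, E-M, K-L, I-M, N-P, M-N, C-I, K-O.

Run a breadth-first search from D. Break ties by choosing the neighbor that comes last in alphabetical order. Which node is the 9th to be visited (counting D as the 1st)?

Visit D; enqueue P, N, M → queue [P, N, M]
Visit P; enqueue O, L, K, E → queue [N, M, O, L, K, E]
Visit N; enqueue J, I, H, C → queue [M, O, L, K, E, J, I, H, C]
Visit M; enqueue F → queue [O, L, K, E, J, I, H, C, F]
Visit O → queue [L, K, E, J, I, H, C, F]
Visit L; enqueue G → queue [K, E, J, I, H, C, F, G]
Visit K → queue [E, J, I, H, C, F, G]
Visit E → queue [J, I, H, C, F, G]
Visit J; enqueue B → queue [I, H, C, F, G, B]
Visit I → queue [H, C, F, G, B]
Visit H → queue [C, F, G, B]
Visit C → queue [F, G, B]
Visit F → queue [G, B]
Visit G → queue [B]
Visit B → queue []

Visit order: D, P, N, M, O, L, K, E, J, I, H, C, F, G, B

J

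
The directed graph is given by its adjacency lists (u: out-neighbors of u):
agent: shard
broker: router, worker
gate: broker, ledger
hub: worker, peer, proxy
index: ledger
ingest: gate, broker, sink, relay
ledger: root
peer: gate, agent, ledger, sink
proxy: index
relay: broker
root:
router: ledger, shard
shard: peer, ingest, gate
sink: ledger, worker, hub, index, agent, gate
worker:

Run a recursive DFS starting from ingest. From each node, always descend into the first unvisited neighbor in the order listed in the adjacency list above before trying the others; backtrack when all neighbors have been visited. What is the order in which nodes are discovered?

Visit ingest
ingest → gate
gate → broker
broker → router
router → ledger
ledger → root
router → shard
shard → peer
peer → agent
peer → sink
sink → worker
sink → hub
hub → proxy
proxy → index
ingest → relay

ingest -> gate -> broker -> router -> ledger -> root -> shard -> peer -> agent -> sink -> worker -> hub -> proxy -> index -> relay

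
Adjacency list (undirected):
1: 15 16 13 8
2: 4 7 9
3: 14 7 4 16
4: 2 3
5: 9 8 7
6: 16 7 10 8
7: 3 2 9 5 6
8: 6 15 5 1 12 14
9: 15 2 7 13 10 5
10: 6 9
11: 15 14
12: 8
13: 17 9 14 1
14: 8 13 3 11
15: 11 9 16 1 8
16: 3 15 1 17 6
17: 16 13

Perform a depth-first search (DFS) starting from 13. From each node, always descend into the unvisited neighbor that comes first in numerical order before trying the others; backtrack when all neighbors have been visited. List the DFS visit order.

Visit 13
13 → 1
1 → 8
8 → 5
5 → 7
7 → 2
2 → 4
4 → 3
3 → 14
14 → 11
11 → 15
15 → 9
9 → 10
10 → 6
6 → 16
16 → 17
8 → 12

13 -> 1 -> 8 -> 5 -> 7 -> 2 -> 4 -> 3 -> 14 -> 11 -> 15 -> 9 -> 10 -> 6 -> 16 -> 17 -> 12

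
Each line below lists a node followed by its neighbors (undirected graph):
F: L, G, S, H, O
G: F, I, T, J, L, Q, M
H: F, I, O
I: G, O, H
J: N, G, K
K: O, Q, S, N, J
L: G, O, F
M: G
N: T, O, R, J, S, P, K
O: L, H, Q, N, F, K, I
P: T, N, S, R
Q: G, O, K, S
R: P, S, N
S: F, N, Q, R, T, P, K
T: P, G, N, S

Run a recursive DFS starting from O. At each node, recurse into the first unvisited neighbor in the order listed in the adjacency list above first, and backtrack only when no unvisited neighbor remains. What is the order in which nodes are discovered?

Visit O
O → L
L → G
G → F
F → S
S → N
N → T
T → P
P → R
N → J
J → K
K → Q
F → H
H → I
G → M

O, L, G, F, S, N, T, P, R, J, K, Q, H, I, M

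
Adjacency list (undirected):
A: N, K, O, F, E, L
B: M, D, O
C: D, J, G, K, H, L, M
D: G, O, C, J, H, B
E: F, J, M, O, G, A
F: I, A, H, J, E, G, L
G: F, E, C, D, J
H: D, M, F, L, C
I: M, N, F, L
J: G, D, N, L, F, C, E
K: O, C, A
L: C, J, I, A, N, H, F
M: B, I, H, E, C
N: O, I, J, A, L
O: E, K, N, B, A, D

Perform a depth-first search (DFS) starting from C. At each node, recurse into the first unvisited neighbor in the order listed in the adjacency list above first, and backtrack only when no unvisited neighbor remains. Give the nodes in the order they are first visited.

C -> D -> G -> F -> I -> M -> B -> O -> E -> J -> N -> A -> K -> L -> H

Visit C
C → D
D → G
G → F
F → I
I → M
M → B
B → O
O → E
E → J
J → N
N → A
A → K
A → L
L → H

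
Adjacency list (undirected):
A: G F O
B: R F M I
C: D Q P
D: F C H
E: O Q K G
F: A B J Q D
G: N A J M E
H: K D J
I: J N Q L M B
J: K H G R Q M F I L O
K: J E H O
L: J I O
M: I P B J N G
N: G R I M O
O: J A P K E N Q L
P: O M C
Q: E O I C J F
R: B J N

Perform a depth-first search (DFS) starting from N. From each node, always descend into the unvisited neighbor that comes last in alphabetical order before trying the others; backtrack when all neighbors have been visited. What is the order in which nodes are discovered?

N → R → J → Q → O → P → M → I → L → B → F → D → H → K → E → G → A → C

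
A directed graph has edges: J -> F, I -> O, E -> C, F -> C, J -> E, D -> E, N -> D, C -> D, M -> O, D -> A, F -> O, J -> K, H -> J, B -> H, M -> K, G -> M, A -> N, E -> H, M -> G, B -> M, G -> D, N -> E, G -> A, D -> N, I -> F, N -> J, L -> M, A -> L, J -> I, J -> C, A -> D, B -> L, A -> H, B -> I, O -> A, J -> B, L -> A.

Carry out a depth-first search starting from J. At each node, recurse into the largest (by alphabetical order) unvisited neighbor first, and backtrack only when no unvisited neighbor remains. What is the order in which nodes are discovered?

Visit J
J → K
J → I
I → O
O → A
A → N
N → E
E → H
E → C
C → D
A → L
L → M
M → G
I → F
J → B

J -> K -> I -> O -> A -> N -> E -> H -> C -> D -> L -> M -> G -> F -> B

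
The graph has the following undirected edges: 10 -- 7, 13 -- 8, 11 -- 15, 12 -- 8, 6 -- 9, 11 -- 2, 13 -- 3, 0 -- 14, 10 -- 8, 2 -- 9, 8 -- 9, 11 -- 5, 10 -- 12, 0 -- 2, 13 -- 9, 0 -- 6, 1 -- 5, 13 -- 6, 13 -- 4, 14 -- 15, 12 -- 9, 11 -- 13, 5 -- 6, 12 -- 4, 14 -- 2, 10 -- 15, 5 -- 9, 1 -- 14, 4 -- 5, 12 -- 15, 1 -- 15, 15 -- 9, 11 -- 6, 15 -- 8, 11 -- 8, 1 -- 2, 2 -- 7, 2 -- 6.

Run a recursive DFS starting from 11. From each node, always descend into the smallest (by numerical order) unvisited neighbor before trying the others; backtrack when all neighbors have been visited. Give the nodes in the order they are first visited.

Visit 11
11 → 2
2 → 0
0 → 6
6 → 5
5 → 1
1 → 14
14 → 15
15 → 8
8 → 9
9 → 12
12 → 4
4 → 13
13 → 3
12 → 10
10 → 7

11, 2, 0, 6, 5, 1, 14, 15, 8, 9, 12, 4, 13, 3, 10, 7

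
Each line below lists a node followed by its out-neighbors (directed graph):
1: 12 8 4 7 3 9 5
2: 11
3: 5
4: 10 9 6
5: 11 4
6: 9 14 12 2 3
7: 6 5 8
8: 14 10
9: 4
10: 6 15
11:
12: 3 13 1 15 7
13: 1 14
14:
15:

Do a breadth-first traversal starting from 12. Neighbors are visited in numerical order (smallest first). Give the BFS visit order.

12 → 1 → 3 → 7 → 13 → 15 → 4 → 5 → 8 → 9 → 6 → 14 → 10 → 11 → 2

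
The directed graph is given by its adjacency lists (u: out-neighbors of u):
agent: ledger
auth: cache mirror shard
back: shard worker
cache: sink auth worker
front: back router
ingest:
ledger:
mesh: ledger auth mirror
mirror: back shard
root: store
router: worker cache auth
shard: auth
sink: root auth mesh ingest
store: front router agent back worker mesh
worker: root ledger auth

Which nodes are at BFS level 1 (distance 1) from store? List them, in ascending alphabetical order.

agent, back, front, mesh, router, worker

Level 0: store
Level 1: agent, back, front, mesh, router, worker
Level 2: auth, cache, ledger, mirror, root, shard
Level 3: sink
Level 4: ingest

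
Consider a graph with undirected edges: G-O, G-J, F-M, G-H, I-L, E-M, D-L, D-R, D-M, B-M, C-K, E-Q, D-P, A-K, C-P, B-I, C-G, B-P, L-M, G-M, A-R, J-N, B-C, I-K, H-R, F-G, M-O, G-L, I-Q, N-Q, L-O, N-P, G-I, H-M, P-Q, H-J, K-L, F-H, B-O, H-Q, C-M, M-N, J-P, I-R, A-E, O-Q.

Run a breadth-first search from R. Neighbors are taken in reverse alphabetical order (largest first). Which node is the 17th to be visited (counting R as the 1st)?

N

Visit R; enqueue I, H, D, A → queue [I, H, D, A]
Visit I; enqueue Q, L, K, G, B → queue [H, D, A, Q, L, K, G, B]
Visit H; enqueue M, J, F → queue [D, A, Q, L, K, G, B, M, J, F]
Visit D; enqueue P → queue [A, Q, L, K, G, B, M, J, F, P]
Visit A; enqueue E → queue [Q, L, K, G, B, M, J, F, P, E]
Visit Q; enqueue O, N → queue [L, K, G, B, M, J, F, P, E, O, N]
Visit L → queue [K, G, B, M, J, F, P, E, O, N]
Visit K; enqueue C → queue [G, B, M, J, F, P, E, O, N, C]
Visit G → queue [B, M, J, F, P, E, O, N, C]
Visit B → queue [M, J, F, P, E, O, N, C]
Visit M → queue [J, F, P, E, O, N, C]
Visit J → queue [F, P, E, O, N, C]
Visit F → queue [P, E, O, N, C]
Visit P → queue [E, O, N, C]
Visit E → queue [O, N, C]
Visit O → queue [N, C]
Visit N → queue [C]
Visit C → queue []

Visit order: R, I, H, D, A, Q, L, K, G, B, M, J, F, P, E, O, N, C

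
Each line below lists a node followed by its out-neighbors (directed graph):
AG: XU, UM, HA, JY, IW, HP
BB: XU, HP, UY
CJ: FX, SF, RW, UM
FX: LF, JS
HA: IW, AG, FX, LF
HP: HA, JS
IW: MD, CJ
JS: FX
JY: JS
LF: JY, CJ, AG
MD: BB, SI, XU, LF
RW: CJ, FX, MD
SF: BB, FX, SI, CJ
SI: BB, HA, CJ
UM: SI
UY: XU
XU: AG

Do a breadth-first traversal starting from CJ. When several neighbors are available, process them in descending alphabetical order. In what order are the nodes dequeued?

CJ, UM, SF, RW, FX, SI, BB, MD, LF, JS, HA, XU, UY, HP, JY, AG, IW

Visit CJ; enqueue UM, SF, RW, FX → queue [UM, SF, RW, FX]
Visit UM; enqueue SI → queue [SF, RW, FX, SI]
Visit SF; enqueue BB → queue [RW, FX, SI, BB]
Visit RW; enqueue MD → queue [FX, SI, BB, MD]
Visit FX; enqueue LF, JS → queue [SI, BB, MD, LF, JS]
Visit SI; enqueue HA → queue [BB, MD, LF, JS, HA]
Visit BB; enqueue XU, UY, HP → queue [MD, LF, JS, HA, XU, UY, HP]
Visit MD → queue [LF, JS, HA, XU, UY, HP]
Visit LF; enqueue JY, AG → queue [JS, HA, XU, UY, HP, JY, AG]
Visit JS → queue [HA, XU, UY, HP, JY, AG]
Visit HA; enqueue IW → queue [XU, UY, HP, JY, AG, IW]
Visit XU → queue [UY, HP, JY, AG, IW]
Visit UY → queue [HP, JY, AG, IW]
Visit HP → queue [JY, AG, IW]
Visit JY → queue [AG, IW]
Visit AG → queue [IW]
Visit IW → queue []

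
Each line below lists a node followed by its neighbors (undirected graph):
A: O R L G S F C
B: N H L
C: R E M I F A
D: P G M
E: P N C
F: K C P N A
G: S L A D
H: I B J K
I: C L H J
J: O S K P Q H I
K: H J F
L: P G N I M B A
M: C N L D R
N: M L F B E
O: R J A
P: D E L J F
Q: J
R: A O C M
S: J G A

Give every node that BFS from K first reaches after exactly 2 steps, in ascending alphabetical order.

Level 0: K
Level 1: F, H, J
Level 2: A, B, C, I, N, O, P, Q, S
Level 3: D, E, G, L, M, R

A, B, C, I, N, O, P, Q, S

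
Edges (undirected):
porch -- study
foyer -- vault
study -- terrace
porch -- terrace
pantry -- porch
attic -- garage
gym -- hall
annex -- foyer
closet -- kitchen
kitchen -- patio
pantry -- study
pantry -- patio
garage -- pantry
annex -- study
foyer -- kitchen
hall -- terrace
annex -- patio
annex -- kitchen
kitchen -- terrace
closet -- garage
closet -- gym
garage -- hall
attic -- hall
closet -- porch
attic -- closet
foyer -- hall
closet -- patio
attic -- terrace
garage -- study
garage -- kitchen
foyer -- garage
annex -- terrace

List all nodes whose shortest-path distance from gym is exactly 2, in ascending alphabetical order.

attic, foyer, garage, kitchen, patio, porch, terrace

Level 0: gym
Level 1: closet, hall
Level 2: attic, foyer, garage, kitchen, patio, porch, terrace
Level 3: annex, pantry, study, vault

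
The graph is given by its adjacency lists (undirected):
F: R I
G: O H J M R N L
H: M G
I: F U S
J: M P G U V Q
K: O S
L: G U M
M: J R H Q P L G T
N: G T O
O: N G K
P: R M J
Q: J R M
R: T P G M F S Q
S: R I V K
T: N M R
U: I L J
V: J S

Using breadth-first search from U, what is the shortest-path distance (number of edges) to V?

2

Level 0: U
Level 1: I, J, L
Level 2: F, G, M, P, Q, S, V
Level 3: H, K, N, O, R, T
V first appears at level 2.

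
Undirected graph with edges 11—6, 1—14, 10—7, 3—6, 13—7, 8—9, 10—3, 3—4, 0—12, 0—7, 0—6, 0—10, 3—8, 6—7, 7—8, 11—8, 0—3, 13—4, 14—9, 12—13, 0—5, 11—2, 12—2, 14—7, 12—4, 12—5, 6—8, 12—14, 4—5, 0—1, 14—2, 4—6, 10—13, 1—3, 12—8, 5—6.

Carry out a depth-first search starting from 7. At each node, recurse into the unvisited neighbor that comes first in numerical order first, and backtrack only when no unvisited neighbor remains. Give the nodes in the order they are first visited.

7 -> 0 -> 1 -> 3 -> 4 -> 5 -> 6 -> 8 -> 9 -> 14 -> 2 -> 11 -> 12 -> 13 -> 10

Visit 7
7 → 0
0 → 1
1 → 3
3 → 4
4 → 5
5 → 6
6 → 8
8 → 9
9 → 14
14 → 2
2 → 11
2 → 12
12 → 13
13 → 10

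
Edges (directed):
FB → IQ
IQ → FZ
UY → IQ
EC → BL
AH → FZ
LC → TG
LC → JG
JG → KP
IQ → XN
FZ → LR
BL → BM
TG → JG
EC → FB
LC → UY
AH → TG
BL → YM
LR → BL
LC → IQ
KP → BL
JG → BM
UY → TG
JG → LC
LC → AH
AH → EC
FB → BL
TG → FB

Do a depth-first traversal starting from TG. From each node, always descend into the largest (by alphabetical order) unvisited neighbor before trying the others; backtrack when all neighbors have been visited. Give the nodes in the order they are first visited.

Visit TG
TG → JG
JG → LC
LC → UY
UY → IQ
IQ → XN
IQ → FZ
FZ → LR
LR → BL
BL → YM
BL → BM
LC → AH
AH → EC
EC → FB
JG → KP

TG JG LC UY IQ XN FZ LR BL YM BM AH EC FB KP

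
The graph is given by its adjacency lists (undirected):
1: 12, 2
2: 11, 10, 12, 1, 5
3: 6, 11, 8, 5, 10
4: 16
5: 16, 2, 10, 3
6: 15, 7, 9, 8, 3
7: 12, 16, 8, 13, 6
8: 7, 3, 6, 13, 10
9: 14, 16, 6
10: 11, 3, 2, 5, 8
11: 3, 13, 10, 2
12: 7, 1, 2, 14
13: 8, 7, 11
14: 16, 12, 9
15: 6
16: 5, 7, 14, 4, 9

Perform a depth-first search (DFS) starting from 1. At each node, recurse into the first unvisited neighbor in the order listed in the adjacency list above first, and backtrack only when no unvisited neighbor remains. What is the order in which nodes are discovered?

Visit 1
1 → 12
12 → 7
7 → 16
16 → 5
5 → 2
2 → 11
11 → 3
3 → 6
6 → 15
6 → 9
9 → 14
6 → 8
8 → 13
8 → 10
16 → 4

1 -> 12 -> 7 -> 16 -> 5 -> 2 -> 11 -> 3 -> 6 -> 15 -> 9 -> 14 -> 8 -> 13 -> 10 -> 4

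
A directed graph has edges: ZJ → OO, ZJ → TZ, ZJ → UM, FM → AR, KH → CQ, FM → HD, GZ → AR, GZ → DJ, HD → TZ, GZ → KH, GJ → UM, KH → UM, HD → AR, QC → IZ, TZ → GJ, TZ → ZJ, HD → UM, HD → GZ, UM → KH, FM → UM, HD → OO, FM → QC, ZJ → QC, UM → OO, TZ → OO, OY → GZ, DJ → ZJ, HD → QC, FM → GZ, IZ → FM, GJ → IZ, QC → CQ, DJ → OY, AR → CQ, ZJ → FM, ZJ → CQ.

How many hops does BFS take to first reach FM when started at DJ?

2

Level 0: DJ
Level 1: OY, ZJ
Level 2: CQ, FM, GZ, OO, QC, TZ, UM
Level 3: AR, GJ, HD, IZ, KH
FM first appears at level 2.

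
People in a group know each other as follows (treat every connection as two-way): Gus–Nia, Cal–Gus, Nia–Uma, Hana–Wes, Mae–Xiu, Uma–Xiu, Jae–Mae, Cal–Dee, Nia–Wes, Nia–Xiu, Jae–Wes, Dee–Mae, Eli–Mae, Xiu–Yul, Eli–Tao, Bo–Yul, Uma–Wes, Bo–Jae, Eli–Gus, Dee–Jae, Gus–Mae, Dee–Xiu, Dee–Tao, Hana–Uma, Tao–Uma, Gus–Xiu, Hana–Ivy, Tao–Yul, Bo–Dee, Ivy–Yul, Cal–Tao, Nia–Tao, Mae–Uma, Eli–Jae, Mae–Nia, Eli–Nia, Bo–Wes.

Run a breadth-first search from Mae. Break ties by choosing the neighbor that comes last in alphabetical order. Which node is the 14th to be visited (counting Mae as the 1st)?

Cal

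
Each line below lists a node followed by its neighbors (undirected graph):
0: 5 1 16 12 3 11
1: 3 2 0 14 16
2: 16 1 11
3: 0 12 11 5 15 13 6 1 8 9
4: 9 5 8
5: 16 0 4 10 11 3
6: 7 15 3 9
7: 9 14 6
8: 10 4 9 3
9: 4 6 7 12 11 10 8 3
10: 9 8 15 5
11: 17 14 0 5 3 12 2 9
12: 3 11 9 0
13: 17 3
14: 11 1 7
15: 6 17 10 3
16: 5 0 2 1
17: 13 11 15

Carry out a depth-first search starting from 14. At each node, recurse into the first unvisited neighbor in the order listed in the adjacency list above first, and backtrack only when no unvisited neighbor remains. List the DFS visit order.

Visit 14
14 → 11
11 → 17
17 → 13
13 → 3
3 → 0
0 → 5
5 → 16
16 → 2
2 → 1
5 → 4
4 → 9
9 → 6
6 → 7
6 → 15
15 → 10
10 → 8
9 → 12

14 -> 11 -> 17 -> 13 -> 3 -> 0 -> 5 -> 16 -> 2 -> 1 -> 4 -> 9 -> 6 -> 7 -> 15 -> 10 -> 8 -> 12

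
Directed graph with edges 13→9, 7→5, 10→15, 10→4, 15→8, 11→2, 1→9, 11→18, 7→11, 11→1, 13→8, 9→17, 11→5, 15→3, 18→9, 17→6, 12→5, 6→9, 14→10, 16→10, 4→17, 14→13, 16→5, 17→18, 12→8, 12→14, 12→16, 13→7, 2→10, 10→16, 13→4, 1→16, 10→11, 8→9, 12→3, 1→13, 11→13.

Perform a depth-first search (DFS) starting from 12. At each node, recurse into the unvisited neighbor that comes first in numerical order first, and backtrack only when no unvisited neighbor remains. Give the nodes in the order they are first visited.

Visit 12
12 → 3
12 → 5
12 → 8
8 → 9
9 → 17
17 → 6
17 → 18
12 → 14
14 → 10
10 → 4
10 → 11
11 → 1
1 → 13
13 → 7
1 → 16
11 → 2
10 → 15

12 3 5 8 9 17 6 18 14 10 4 11 1 13 7 16 2 15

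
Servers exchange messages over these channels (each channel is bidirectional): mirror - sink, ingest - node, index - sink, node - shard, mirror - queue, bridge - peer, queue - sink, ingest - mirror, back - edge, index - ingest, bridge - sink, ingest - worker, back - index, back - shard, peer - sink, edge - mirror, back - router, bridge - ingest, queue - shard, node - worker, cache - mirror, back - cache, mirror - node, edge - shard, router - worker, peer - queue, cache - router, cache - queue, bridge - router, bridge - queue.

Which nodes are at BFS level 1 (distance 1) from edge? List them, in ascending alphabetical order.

back, mirror, shard

Level 0: edge
Level 1: back, mirror, shard
Level 2: cache, index, ingest, node, queue, router, sink
Level 3: bridge, peer, worker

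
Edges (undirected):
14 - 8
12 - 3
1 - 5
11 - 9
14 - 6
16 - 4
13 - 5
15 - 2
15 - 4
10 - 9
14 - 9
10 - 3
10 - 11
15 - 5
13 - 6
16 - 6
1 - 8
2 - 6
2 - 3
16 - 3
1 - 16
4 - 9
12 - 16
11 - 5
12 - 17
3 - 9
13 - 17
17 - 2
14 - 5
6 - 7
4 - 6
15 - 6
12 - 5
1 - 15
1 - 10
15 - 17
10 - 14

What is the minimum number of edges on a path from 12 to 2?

2

Level 0: 12
Level 1: 3, 5, 16, 17
Level 2: 1, 2, 4, 6, 9, 10, 11, 13, 14, 15
Level 3: 7, 8
2 first appears at level 2.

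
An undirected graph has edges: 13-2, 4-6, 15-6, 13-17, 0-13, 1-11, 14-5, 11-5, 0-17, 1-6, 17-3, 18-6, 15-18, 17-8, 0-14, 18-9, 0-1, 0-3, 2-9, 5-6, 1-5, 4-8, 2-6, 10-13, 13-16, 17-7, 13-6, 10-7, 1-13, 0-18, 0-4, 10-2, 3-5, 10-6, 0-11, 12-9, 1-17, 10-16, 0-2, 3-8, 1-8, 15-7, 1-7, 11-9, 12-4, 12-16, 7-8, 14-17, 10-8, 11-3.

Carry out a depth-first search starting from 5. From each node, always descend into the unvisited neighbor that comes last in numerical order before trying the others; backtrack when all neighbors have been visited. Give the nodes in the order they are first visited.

Visit 5
5 → 14
14 → 17
17 → 13
13 → 16
16 → 12
12 → 9
9 → 18
18 → 15
15 → 7
7 → 10
10 → 8
8 → 4
4 → 6
6 → 2
2 → 0
0 → 11
11 → 3
11 → 1

5, 14, 17, 13, 16, 12, 9, 18, 15, 7, 10, 8, 4, 6, 2, 0, 11, 3, 1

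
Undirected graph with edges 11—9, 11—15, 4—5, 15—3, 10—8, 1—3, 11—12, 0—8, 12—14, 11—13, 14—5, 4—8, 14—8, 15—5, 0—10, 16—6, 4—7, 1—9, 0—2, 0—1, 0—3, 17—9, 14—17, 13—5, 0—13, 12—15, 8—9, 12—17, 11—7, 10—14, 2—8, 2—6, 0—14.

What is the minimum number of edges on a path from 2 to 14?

Level 0: 2
Level 1: 0, 6, 8
Level 2: 1, 3, 4, 9, 10, 13, 14, 16
Level 3: 5, 7, 11, 12, 15, 17
14 first appears at level 2.

2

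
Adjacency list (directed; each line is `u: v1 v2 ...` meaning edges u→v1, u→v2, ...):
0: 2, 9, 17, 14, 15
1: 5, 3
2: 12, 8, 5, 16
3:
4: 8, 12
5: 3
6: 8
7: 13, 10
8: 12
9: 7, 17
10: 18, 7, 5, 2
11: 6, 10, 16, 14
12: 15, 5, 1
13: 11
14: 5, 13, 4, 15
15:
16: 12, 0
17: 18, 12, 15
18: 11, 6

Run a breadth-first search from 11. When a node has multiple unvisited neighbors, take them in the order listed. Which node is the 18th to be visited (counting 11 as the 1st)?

9

Visit 11; enqueue 6, 10, 16, 14 → queue [6, 10, 16, 14]
Visit 6; enqueue 8 → queue [10, 16, 14, 8]
Visit 10; enqueue 18, 7, 5, 2 → queue [16, 14, 8, 18, 7, 5, 2]
Visit 16; enqueue 12, 0 → queue [14, 8, 18, 7, 5, 2, 12, 0]
Visit 14; enqueue 13, 4, 15 → queue [8, 18, 7, 5, 2, 12, 0, 13, 4, 15]
Visit 8 → queue [18, 7, 5, 2, 12, 0, 13, 4, 15]
Visit 18 → queue [7, 5, 2, 12, 0, 13, 4, 15]
Visit 7 → queue [5, 2, 12, 0, 13, 4, 15]
Visit 5; enqueue 3 → queue [2, 12, 0, 13, 4, 15, 3]
Visit 2 → queue [12, 0, 13, 4, 15, 3]
Visit 12; enqueue 1 → queue [0, 13, 4, 15, 3, 1]
Visit 0; enqueue 9, 17 → queue [13, 4, 15, 3, 1, 9, 17]
Visit 13 → queue [4, 15, 3, 1, 9, 17]
Visit 4 → queue [15, 3, 1, 9, 17]
Visit 15 → queue [3, 1, 9, 17]
Visit 3 → queue [1, 9, 17]
Visit 1 → queue [9, 17]
Visit 9 → queue [17]
Visit 17 → queue []

Visit order: 11, 6, 10, 16, 14, 8, 18, 7, 5, 2, 12, 0, 13, 4, 15, 3, 1, 9, 17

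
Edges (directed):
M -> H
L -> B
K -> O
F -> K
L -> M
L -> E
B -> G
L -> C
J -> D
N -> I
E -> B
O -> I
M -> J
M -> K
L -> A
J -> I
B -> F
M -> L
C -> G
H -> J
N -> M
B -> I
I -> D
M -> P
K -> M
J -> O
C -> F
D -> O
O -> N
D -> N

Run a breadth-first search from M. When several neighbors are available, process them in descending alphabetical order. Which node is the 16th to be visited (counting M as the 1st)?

N

Visit M; enqueue P, L, K, J, H → queue [P, L, K, J, H]
Visit P → queue [L, K, J, H]
Visit L; enqueue E, C, B, A → queue [K, J, H, E, C, B, A]
Visit K; enqueue O → queue [J, H, E, C, B, A, O]
Visit J; enqueue I, D → queue [H, E, C, B, A, O, I, D]
Visit H → queue [E, C, B, A, O, I, D]
Visit E → queue [C, B, A, O, I, D]
Visit C; enqueue G, F → queue [B, A, O, I, D, G, F]
Visit B → queue [A, O, I, D, G, F]
Visit A → queue [O, I, D, G, F]
Visit O; enqueue N → queue [I, D, G, F, N]
Visit I → queue [D, G, F, N]
Visit D → queue [G, F, N]
Visit G → queue [F, N]
Visit F → queue [N]
Visit N → queue []

Visit order: M, P, L, K, J, H, E, C, B, A, O, I, D, G, F, N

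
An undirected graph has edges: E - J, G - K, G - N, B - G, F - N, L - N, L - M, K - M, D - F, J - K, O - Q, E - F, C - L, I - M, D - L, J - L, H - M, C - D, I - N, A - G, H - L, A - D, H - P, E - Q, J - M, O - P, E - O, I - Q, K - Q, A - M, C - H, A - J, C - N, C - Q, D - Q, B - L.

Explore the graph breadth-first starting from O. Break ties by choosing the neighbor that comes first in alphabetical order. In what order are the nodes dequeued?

Visit O; enqueue E, P, Q → queue [E, P, Q]
Visit E; enqueue F, J → queue [P, Q, F, J]
Visit P; enqueue H → queue [Q, F, J, H]
Visit Q; enqueue C, D, I, K → queue [F, J, H, C, D, I, K]
Visit F; enqueue N → queue [J, H, C, D, I, K, N]
Visit J; enqueue A, L, M → queue [H, C, D, I, K, N, A, L, M]
Visit H → queue [C, D, I, K, N, A, L, M]
Visit C → queue [D, I, K, N, A, L, M]
Visit D → queue [I, K, N, A, L, M]
Visit I → queue [K, N, A, L, M]
Visit K; enqueue G → queue [N, A, L, M, G]
Visit N → queue [A, L, M, G]
Visit A → queue [L, M, G]
Visit L; enqueue B → queue [M, G, B]
Visit M → queue [G, B]
Visit G → queue [B]
Visit B → queue []

O E P Q F J H C D I K N A L M G B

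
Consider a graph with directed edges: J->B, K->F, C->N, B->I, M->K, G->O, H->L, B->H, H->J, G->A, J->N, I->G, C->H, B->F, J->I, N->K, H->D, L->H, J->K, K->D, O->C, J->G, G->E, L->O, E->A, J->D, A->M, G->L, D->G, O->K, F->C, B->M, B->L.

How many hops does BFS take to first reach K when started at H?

2

Level 0: H
Level 1: D, J, L
Level 2: B, G, I, K, N, O
Level 3: A, C, E, F, M
K first appears at level 2.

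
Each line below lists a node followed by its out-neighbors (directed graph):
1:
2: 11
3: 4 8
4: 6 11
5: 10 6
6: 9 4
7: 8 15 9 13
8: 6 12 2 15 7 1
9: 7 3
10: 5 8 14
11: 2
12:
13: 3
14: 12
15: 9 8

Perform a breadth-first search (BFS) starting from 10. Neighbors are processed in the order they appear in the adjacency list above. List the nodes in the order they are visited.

10, 5, 8, 14, 6, 12, 2, 15, 7, 1, 9, 4, 11, 13, 3

Visit 10; enqueue 5, 8, 14 → queue [5, 8, 14]
Visit 5; enqueue 6 → queue [8, 14, 6]
Visit 8; enqueue 12, 2, 15, 7, 1 → queue [14, 6, 12, 2, 15, 7, 1]
Visit 14 → queue [6, 12, 2, 15, 7, 1]
Visit 6; enqueue 9, 4 → queue [12, 2, 15, 7, 1, 9, 4]
Visit 12 → queue [2, 15, 7, 1, 9, 4]
Visit 2; enqueue 11 → queue [15, 7, 1, 9, 4, 11]
Visit 15 → queue [7, 1, 9, 4, 11]
Visit 7; enqueue 13 → queue [1, 9, 4, 11, 13]
Visit 1 → queue [9, 4, 11, 13]
Visit 9; enqueue 3 → queue [4, 11, 13, 3]
Visit 4 → queue [11, 13, 3]
Visit 11 → queue [13, 3]
Visit 13 → queue [3]
Visit 3 → queue []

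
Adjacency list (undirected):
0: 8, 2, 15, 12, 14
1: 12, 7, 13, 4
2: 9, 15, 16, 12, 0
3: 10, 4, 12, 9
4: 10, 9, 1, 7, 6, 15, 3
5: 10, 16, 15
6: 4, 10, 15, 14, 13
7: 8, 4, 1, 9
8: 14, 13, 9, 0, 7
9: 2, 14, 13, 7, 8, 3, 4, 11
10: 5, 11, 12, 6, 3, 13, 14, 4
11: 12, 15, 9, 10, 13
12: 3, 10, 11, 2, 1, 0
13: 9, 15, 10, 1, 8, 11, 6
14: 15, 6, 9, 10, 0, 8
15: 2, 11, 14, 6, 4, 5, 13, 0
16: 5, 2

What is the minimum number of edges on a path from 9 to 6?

Level 0: 9
Level 1: 2, 3, 4, 7, 8, 11, 13, 14
Level 2: 0, 1, 6, 10, 12, 15, 16
Level 3: 5
6 first appears at level 2.

2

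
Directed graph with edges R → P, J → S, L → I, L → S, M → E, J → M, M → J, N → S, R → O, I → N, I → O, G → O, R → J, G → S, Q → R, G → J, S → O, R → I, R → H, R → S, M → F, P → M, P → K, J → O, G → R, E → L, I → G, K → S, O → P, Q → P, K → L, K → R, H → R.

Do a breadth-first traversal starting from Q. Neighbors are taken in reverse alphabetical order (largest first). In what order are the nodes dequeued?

Q → R → P → S → O → J → I → H → M → K → N → G → F → E → L

Visit Q; enqueue R, P → queue [R, P]
Visit R; enqueue S, O, J, I, H → queue [P, S, O, J, I, H]
Visit P; enqueue M, K → queue [S, O, J, I, H, M, K]
Visit S → queue [O, J, I, H, M, K]
Visit O → queue [J, I, H, M, K]
Visit J → queue [I, H, M, K]
Visit I; enqueue N, G → queue [H, M, K, N, G]
Visit H → queue [M, K, N, G]
Visit M; enqueue F, E → queue [K, N, G, F, E]
Visit K; enqueue L → queue [N, G, F, E, L]
Visit N → queue [G, F, E, L]
Visit G → queue [F, E, L]
Visit F → queue [E, L]
Visit E → queue [L]
Visit L → queue []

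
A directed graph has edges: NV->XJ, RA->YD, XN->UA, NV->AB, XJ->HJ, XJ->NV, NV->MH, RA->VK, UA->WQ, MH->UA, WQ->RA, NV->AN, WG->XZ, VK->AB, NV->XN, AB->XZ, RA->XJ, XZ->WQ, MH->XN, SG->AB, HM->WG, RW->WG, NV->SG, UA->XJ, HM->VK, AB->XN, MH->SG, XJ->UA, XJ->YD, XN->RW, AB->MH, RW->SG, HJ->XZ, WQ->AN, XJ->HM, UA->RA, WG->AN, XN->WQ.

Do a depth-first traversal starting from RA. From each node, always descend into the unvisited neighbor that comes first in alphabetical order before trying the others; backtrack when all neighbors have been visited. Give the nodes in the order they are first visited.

Visit RA
RA → VK
VK → AB
AB → MH
MH → SG
MH → UA
UA → WQ
WQ → AN
UA → XJ
XJ → HJ
HJ → XZ
XJ → HM
HM → WG
XJ → NV
NV → XN
XN → RW
XJ → YD

RA, VK, AB, MH, SG, UA, WQ, AN, XJ, HJ, XZ, HM, WG, NV, XN, RW, YD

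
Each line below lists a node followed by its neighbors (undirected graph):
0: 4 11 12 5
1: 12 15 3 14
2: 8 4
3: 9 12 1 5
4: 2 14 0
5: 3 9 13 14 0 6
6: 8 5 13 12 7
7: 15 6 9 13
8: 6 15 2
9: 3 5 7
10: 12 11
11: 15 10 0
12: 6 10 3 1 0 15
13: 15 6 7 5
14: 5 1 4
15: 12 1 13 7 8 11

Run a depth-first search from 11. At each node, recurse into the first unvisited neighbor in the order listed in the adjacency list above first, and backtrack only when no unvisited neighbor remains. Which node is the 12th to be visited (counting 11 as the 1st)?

7

Visit 11
11 → 15
15 → 12
12 → 6
6 → 8
8 → 2
2 → 4
4 → 14
14 → 5
5 → 3
3 → 9
9 → 7
7 → 13
3 → 1
5 → 0
12 → 10

Visit order: 11, 15, 12, 6, 8, 2, 4, 14, 5, 3, 9, 7, 13, 1, 0, 10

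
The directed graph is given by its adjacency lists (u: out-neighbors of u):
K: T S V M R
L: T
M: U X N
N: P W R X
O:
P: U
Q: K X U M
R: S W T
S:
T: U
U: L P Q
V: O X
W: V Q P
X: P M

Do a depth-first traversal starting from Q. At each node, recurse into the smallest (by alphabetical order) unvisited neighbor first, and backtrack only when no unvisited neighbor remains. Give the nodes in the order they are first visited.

Q -> K -> M -> N -> P -> U -> L -> T -> R -> S -> W -> V -> O -> X

Visit Q
Q → K
K → M
M → N
N → P
P → U
U → L
L → T
N → R
R → S
R → W
W → V
V → O
V → X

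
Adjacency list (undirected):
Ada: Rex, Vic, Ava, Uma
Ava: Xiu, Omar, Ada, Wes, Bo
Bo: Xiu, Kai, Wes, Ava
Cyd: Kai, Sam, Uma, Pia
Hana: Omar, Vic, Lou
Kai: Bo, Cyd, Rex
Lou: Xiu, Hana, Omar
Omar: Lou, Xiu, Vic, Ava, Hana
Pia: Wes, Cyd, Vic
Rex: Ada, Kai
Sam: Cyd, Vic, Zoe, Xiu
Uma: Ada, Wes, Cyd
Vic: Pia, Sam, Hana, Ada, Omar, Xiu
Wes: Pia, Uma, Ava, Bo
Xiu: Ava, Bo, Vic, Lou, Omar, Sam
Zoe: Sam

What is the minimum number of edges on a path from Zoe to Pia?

3

Level 0: Zoe
Level 1: Sam
Level 2: Cyd, Vic, Xiu
Level 3: Ada, Ava, Bo, Hana, Kai, Lou, Omar, Pia, Uma
Level 4: Rex, Wes
Pia first appears at level 3.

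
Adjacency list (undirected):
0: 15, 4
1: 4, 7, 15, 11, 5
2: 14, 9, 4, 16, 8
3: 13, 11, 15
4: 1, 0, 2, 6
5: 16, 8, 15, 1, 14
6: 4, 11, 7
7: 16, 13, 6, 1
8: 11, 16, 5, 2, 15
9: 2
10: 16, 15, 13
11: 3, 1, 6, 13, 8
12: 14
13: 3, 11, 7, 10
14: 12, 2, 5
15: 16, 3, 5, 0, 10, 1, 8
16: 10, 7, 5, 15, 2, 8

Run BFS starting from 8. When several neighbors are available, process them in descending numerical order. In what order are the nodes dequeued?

Visit 8; enqueue 16, 15, 11, 5, 2 → queue [16, 15, 11, 5, 2]
Visit 16; enqueue 10, 7 → queue [15, 11, 5, 2, 10, 7]
Visit 15; enqueue 3, 1, 0 → queue [11, 5, 2, 10, 7, 3, 1, 0]
Visit 11; enqueue 13, 6 → queue [5, 2, 10, 7, 3, 1, 0, 13, 6]
Visit 5; enqueue 14 → queue [2, 10, 7, 3, 1, 0, 13, 6, 14]
Visit 2; enqueue 9, 4 → queue [10, 7, 3, 1, 0, 13, 6, 14, 9, 4]
Visit 10 → queue [7, 3, 1, 0, 13, 6, 14, 9, 4]
Visit 7 → queue [3, 1, 0, 13, 6, 14, 9, 4]
Visit 3 → queue [1, 0, 13, 6, 14, 9, 4]
Visit 1 → queue [0, 13, 6, 14, 9, 4]
Visit 0 → queue [13, 6, 14, 9, 4]
Visit 13 → queue [6, 14, 9, 4]
Visit 6 → queue [14, 9, 4]
Visit 14; enqueue 12 → queue [9, 4, 12]
Visit 9 → queue [4, 12]
Visit 4 → queue [12]
Visit 12 → queue []

8, 16, 15, 11, 5, 2, 10, 7, 3, 1, 0, 13, 6, 14, 9, 4, 12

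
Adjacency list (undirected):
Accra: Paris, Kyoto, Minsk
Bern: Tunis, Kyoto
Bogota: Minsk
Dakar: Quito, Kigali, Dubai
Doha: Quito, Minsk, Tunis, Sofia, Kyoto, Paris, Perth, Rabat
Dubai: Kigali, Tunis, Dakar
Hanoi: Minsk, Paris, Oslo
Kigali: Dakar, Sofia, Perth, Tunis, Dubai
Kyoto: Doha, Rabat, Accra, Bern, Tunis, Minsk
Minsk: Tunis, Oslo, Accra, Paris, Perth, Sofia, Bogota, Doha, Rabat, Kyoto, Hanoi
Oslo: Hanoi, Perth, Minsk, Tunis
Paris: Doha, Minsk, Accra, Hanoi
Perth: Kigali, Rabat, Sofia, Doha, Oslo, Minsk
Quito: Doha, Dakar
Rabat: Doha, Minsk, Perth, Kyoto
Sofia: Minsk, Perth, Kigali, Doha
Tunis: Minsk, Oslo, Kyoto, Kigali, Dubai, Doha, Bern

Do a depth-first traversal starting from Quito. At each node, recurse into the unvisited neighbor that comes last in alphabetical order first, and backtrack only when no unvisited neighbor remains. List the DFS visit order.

Quito -> Doha -> Tunis -> Oslo -> Perth -> Sofia -> Minsk -> Rabat -> Kyoto -> Bern -> Accra -> Paris -> Hanoi -> Bogota -> Kigali -> Dubai -> Dakar

Visit Quito
Quito → Doha
Doha → Tunis
Tunis → Oslo
Oslo → Perth
Perth → Sofia
Sofia → Minsk
Minsk → Rabat
Rabat → Kyoto
Kyoto → Bern
Kyoto → Accra
Accra → Paris
Paris → Hanoi
Minsk → Bogota
Sofia → Kigali
Kigali → Dubai
Dubai → Dakar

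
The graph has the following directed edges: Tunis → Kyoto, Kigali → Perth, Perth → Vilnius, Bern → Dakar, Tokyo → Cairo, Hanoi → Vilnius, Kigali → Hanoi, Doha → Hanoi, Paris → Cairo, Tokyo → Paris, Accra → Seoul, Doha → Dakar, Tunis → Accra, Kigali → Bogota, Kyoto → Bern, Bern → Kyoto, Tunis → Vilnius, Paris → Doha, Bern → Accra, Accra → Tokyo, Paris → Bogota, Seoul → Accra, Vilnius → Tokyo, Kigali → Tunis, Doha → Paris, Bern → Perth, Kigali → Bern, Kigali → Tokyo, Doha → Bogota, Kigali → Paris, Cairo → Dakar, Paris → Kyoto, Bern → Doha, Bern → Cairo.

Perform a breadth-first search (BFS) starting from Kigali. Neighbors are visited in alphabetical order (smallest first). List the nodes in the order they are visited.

Visit Kigali; enqueue Bern, Bogota, Hanoi, Paris, Perth, Tokyo, Tunis → queue [Bern, Bogota, Hanoi, Paris, Perth, Tokyo, Tunis]
Visit Bern; enqueue Accra, Cairo, Dakar, Doha, Kyoto → queue [Bogota, Hanoi, Paris, Perth, Tokyo, Tunis, Accra, Cairo, Dakar, Doha, Kyoto]
Visit Bogota → queue [Hanoi, Paris, Perth, Tokyo, Tunis, Accra, Cairo, Dakar, Doha, Kyoto]
Visit Hanoi; enqueue Vilnius → queue [Paris, Perth, Tokyo, Tunis, Accra, Cairo, Dakar, Doha, Kyoto, Vilnius]
Visit Paris → queue [Perth, Tokyo, Tunis, Accra, Cairo, Dakar, Doha, Kyoto, Vilnius]
Visit Perth → queue [Tokyo, Tunis, Accra, Cairo, Dakar, Doha, Kyoto, Vilnius]
Visit Tokyo → queue [Tunis, Accra, Cairo, Dakar, Doha, Kyoto, Vilnius]
Visit Tunis → queue [Accra, Cairo, Dakar, Doha, Kyoto, Vilnius]
Visit Accra; enqueue Seoul → queue [Cairo, Dakar, Doha, Kyoto, Vilnius, Seoul]
Visit Cairo → queue [Dakar, Doha, Kyoto, Vilnius, Seoul]
Visit Dakar → queue [Doha, Kyoto, Vilnius, Seoul]
Visit Doha → queue [Kyoto, Vilnius, Seoul]
Visit Kyoto → queue [Vilnius, Seoul]
Visit Vilnius → queue [Seoul]
Visit Seoul → queue []

Kigali -> Bern -> Bogota -> Hanoi -> Paris -> Perth -> Tokyo -> Tunis -> Accra -> Cairo -> Dakar -> Doha -> Kyoto -> Vilnius -> Seoul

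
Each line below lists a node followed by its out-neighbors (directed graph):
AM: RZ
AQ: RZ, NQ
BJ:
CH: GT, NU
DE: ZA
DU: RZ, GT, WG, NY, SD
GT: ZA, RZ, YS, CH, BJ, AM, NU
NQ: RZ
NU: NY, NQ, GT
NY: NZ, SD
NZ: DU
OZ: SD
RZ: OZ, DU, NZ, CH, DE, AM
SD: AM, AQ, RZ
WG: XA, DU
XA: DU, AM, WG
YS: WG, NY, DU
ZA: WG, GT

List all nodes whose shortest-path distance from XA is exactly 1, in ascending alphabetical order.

Level 0: XA
Level 1: AM, DU, WG
Level 2: GT, NY, RZ, SD
Level 3: AQ, BJ, CH, DE, NU, NZ, OZ, YS, ZA
Level 4: NQ

AM, DU, WG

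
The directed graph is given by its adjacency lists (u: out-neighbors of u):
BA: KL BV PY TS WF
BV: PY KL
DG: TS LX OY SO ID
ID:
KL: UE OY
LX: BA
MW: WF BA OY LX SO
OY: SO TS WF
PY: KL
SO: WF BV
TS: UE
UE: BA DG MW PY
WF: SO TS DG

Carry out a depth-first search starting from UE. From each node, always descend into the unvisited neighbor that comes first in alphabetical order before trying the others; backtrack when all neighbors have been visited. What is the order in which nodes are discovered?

Visit UE
UE → BA
BA → BV
BV → KL
KL → OY
OY → SO
SO → WF
WF → DG
DG → ID
DG → LX
DG → TS
BV → PY
UE → MW

UE, BA, BV, KL, OY, SO, WF, DG, ID, LX, TS, PY, MW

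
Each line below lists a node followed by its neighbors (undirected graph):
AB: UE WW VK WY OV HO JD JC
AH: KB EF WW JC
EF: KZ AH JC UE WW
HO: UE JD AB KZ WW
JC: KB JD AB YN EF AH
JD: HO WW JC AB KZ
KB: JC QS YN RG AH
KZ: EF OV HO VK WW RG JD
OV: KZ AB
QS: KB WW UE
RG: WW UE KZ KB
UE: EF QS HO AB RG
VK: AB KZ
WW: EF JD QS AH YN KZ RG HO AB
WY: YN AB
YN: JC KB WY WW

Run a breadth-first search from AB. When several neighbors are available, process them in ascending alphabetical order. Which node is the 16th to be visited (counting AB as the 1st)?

Visit AB; enqueue HO, JC, JD, OV, UE, VK, WW, WY → queue [HO, JC, JD, OV, UE, VK, WW, WY]
Visit HO; enqueue KZ → queue [JC, JD, OV, UE, VK, WW, WY, KZ]
Visit JC; enqueue AH, EF, KB, YN → queue [JD, OV, UE, VK, WW, WY, KZ, AH, EF, KB, YN]
Visit JD → queue [OV, UE, VK, WW, WY, KZ, AH, EF, KB, YN]
Visit OV → queue [UE, VK, WW, WY, KZ, AH, EF, KB, YN]
Visit UE; enqueue QS, RG → queue [VK, WW, WY, KZ, AH, EF, KB, YN, QS, RG]
Visit VK → queue [WW, WY, KZ, AH, EF, KB, YN, QS, RG]
Visit WW → queue [WY, KZ, AH, EF, KB, YN, QS, RG]
Visit WY → queue [KZ, AH, EF, KB, YN, QS, RG]
Visit KZ → queue [AH, EF, KB, YN, QS, RG]
Visit AH → queue [EF, KB, YN, QS, RG]
Visit EF → queue [KB, YN, QS, RG]
Visit KB → queue [YN, QS, RG]
Visit YN → queue [QS, RG]
Visit QS → queue [RG]
Visit RG → queue []

Visit order: AB, HO, JC, JD, OV, UE, VK, WW, WY, KZ, AH, EF, KB, YN, QS, RG

RG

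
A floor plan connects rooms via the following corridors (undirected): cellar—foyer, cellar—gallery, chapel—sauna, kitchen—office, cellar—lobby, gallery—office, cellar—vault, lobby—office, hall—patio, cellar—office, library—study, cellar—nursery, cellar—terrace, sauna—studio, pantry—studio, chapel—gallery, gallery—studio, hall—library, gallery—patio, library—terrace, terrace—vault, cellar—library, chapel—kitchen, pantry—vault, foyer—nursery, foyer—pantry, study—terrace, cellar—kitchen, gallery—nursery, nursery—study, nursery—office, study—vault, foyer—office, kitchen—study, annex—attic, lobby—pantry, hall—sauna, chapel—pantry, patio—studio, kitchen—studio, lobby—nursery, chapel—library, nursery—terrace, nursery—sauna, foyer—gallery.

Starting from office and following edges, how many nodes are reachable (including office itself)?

BFS from office visits: office, cellar, foyer, gallery, kitchen, lobby, nursery, library, terrace, vault, pantry, chapel, patio, studio, study, sauna, hall
Reachable nodes: 17 of 19 total.

17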